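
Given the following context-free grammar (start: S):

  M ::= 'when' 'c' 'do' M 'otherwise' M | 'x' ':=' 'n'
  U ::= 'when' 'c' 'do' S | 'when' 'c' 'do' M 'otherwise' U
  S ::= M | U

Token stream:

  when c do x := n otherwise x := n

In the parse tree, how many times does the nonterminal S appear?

[S [M when c do [M x := n] otherwise [M x := n]]]

1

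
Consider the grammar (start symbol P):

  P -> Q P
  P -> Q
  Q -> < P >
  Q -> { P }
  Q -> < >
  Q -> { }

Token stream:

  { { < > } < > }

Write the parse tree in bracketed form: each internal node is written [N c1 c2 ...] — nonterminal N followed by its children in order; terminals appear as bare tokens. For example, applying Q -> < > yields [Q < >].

P
Q
{ P }
{ Q P }
{ { P } P }
{ { Q } P }
{ { < > } P }
{ { < > } Q }
{ { < > } < > }

[P [Q { [P [Q { [P [Q < >]] }] [P [Q < >]]] }]]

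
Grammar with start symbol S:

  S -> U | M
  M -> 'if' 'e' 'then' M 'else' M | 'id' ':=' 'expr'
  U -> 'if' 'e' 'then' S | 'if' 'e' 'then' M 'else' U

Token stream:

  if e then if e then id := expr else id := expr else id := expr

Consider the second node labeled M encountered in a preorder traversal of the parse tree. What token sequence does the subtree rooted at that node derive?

if e then id := expr else id := expr

[S [M if e then [M if e then [M id := expr] else [M id := expr]] else [M id := expr]]]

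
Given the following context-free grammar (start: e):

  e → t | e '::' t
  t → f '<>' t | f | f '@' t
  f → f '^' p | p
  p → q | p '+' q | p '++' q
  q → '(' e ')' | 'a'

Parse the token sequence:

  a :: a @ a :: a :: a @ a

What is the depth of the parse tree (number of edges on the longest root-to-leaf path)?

[e [e [e [e [t [f [p [q a]]]]] :: [t [f [p [q a]]] @ [t [f [p [q a]]]]]] :: [t [f [p [q a]]]]] :: [t [f [p [q a]]] @ [t [f [p [q a]]]]]]

8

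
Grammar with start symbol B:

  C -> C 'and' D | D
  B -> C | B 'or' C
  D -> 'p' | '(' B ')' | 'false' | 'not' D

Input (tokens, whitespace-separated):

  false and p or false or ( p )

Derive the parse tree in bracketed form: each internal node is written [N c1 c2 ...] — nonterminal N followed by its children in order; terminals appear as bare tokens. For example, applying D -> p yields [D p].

B
B or C
B or C or C
C or C or C
C and D or C or C
D and D or C or C
false and D or C or C
false and p or C or C
false and p or D or C
false and p or false or C
false and p or false or D
false and p or false or ( B )
false and p or false or ( C )
false and p or false or ( D )
false and p or false or ( p )

[B [B [B [C [C [D false]] and [D p]]] or [C [D false]]] or [C [D ( [B [C [D p]]] )]]]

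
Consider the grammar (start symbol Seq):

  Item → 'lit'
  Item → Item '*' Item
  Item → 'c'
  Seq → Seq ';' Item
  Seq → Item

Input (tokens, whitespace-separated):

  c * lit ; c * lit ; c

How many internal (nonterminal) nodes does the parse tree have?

10

[Seq [Seq [Seq [Item [Item c] * [Item lit]]] ; [Item [Item c] * [Item lit]]] ; [Item c]]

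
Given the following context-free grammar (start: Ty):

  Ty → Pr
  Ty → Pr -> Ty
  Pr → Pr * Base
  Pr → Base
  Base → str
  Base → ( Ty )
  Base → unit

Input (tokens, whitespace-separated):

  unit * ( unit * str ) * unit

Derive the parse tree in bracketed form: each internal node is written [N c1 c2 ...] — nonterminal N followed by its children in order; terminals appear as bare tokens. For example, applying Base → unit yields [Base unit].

[Ty [Pr [Pr [Pr [Base unit]] * [Base ( [Ty [Pr [Pr [Base unit]] * [Base str]]] )]] * [Base unit]]]

Ty
Pr
Pr * Base
Pr * Base * Base
Base * Base * Base
unit * Base * Base
unit * ( Ty ) * Base
unit * ( Pr ) * Base
unit * ( Pr * Base ) * Base
unit * ( Base * Base ) * Base
unit * ( unit * Base ) * Base
unit * ( unit * str ) * Base
unit * ( unit * str ) * unit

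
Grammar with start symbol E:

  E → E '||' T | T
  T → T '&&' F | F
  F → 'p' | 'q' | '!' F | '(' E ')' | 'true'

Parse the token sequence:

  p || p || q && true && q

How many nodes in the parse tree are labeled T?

5

[E [E [E [T [F p]]] || [T [F p]]] || [T [T [T [F q]] && [F true]] && [F q]]]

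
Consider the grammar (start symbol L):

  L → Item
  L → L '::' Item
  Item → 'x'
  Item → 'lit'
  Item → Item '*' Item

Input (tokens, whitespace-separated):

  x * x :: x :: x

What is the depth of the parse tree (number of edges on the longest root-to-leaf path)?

5

[L [L [L [Item [Item x] * [Item x]]] :: [Item x]] :: [Item x]]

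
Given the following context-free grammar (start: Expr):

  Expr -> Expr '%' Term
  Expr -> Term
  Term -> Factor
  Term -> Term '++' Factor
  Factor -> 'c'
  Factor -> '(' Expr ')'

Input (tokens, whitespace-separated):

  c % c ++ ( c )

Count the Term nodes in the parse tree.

4

[Expr [Expr [Term [Factor c]]] % [Term [Term [Factor c]] ++ [Factor ( [Expr [Term [Factor c]]] )]]]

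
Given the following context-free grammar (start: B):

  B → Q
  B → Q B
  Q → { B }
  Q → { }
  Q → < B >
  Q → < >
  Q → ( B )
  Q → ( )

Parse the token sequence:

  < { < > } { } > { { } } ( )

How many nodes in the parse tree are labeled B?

[B [Q < [B [Q { [B [Q < >]] }] [B [Q { }]]] >] [B [Q { [B [Q { }]] }] [B [Q ( )]]]]

7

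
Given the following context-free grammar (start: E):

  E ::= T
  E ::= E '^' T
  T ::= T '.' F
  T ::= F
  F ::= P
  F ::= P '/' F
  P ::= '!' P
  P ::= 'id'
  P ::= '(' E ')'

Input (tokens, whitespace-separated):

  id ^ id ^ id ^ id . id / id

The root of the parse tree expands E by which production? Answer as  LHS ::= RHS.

[E [E [E [E [T [F [P id]]]] ^ [T [F [P id]]]] ^ [T [F [P id]]]] ^ [T [T [F [P id]]] . [F [P id] / [F [P id]]]]]

E ::= E '^' T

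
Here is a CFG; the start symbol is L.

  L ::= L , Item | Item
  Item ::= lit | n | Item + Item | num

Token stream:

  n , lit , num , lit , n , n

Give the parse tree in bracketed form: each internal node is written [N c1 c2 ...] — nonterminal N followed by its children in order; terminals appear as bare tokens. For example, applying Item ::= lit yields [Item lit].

L
L , Item
L , Item , Item
L , Item , Item , Item
L , Item , Item , Item , Item
L , Item , Item , Item , Item , Item
Item , Item , Item , Item , Item , Item
n , Item , Item , Item , Item , Item
n , lit , Item , Item , Item , Item
n , lit , num , Item , Item , Item
n , lit , num , lit , Item , Item
n , lit , num , lit , n , Item
n , lit , num , lit , n , n

[L [L [L [L [L [L [Item n]] , [Item lit]] , [Item num]] , [Item lit]] , [Item n]] , [Item n]]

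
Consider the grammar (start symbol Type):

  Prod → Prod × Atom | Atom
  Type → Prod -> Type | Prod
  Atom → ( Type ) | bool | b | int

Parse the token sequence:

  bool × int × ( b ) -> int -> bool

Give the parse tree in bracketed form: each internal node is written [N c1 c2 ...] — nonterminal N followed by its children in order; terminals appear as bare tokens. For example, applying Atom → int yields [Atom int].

Type
Prod -> Type
Prod × Atom -> Type
Prod × Atom × Atom -> Type
Atom × Atom × Atom -> Type
bool × Atom × Atom -> Type
bool × int × Atom -> Type
bool × int × ( Type ) -> Type
bool × int × ( Prod ) -> Type
bool × int × ( Atom ) -> Type
bool × int × ( b ) -> Type
bool × int × ( b ) -> Prod -> Type
bool × int × ( b ) -> Atom -> Type
bool × int × ( b ) -> int -> Type
bool × int × ( b ) -> int -> Prod
bool × int × ( b ) -> int -> Atom
bool × int × ( b ) -> int -> bool

[Type [Prod [Prod [Prod [Atom bool]] × [Atom int]] × [Atom ( [Type [Prod [Atom b]]] )]] -> [Type [Prod [Atom int]] -> [Type [Prod [Atom bool]]]]]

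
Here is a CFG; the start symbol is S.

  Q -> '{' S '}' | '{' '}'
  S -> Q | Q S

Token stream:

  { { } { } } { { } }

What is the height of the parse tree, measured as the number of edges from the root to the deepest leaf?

[S [Q { [S [Q { }] [S [Q { }]]] }] [S [Q { [S [Q { }]] }]]]

5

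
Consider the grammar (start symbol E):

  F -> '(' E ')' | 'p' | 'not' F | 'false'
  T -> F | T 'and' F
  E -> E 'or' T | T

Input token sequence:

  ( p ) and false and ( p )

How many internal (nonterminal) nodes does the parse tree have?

13

[E [T [T [T [F ( [E [T [F p]]] )]] and [F false]] and [F ( [E [T [F p]]] )]]]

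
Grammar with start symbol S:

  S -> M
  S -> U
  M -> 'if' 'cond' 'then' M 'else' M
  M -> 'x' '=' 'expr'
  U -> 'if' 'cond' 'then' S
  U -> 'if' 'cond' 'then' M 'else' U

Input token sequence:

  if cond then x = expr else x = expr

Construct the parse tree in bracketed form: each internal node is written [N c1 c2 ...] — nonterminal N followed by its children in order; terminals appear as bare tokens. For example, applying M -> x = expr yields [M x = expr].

S
M
if cond then M else M
if cond then x = expr else M
if cond then x = expr else x = expr

[S [M if cond then [M x = expr] else [M x = expr]]]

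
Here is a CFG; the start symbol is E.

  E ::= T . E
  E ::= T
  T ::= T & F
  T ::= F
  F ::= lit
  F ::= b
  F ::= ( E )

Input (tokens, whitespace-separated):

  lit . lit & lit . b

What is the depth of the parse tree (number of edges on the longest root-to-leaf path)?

[E [T [F lit]] . [E [T [T [F lit]] & [F lit]] . [E [T [F b]]]]]

5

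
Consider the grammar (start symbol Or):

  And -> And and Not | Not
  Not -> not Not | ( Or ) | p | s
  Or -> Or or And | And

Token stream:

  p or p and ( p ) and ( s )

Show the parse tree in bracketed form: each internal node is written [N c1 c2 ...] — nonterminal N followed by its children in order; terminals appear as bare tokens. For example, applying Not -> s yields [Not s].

[Or [Or [And [Not p]]] or [And [And [And [Not p]] and [Not ( [Or [And [Not p]]] )]] and [Not ( [Or [And [Not s]]] )]]]

Or
Or or And
And or And
Not or And
p or And
p or And and Not
p or And and Not and Not
p or Not and Not and Not
p or p and Not and Not
p or p and ( Or ) and Not
p or p and ( And ) and Not
p or p and ( Not ) and Not
p or p and ( p ) and Not
p or p and ( p ) and ( Or )
p or p and ( p ) and ( And )
p or p and ( p ) and ( Not )
p or p and ( p ) and ( s )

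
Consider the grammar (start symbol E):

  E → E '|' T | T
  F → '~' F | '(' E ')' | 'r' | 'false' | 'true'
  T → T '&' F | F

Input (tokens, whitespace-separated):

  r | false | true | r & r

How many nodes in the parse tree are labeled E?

[E [E [E [E [T [F r]]] | [T [F false]]] | [T [F true]]] | [T [T [F r]] & [F r]]]

4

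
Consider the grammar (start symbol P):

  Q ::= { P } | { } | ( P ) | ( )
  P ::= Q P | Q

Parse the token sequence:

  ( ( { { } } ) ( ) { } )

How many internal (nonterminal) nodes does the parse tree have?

12

[P [Q ( [P [Q ( [P [Q { [P [Q { }]] }]] )] [P [Q ( )] [P [Q { }]]]] )]]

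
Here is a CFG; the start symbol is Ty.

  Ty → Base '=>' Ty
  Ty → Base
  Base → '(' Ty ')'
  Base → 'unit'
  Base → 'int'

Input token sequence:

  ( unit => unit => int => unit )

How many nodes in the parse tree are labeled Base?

[Ty [Base ( [Ty [Base unit] => [Ty [Base unit] => [Ty [Base int] => [Ty [Base unit]]]]] )]]

5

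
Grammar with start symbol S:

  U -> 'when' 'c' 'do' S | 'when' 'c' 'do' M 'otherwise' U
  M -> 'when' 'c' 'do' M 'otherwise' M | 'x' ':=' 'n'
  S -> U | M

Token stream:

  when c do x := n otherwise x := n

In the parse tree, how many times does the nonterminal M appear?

3

[S [M when c do [M x := n] otherwise [M x := n]]]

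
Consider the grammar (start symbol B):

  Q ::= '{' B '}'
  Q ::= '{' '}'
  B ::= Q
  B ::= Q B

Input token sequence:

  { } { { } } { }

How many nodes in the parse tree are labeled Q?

[B [Q { }] [B [Q { [B [Q { }]] }] [B [Q { }]]]]

4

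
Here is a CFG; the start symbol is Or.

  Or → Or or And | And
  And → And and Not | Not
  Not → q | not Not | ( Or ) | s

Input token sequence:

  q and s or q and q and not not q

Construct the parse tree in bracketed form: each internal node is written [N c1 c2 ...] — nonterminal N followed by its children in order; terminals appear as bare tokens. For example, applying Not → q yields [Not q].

[Or [Or [And [And [Not q]] and [Not s]]] or [And [And [And [Not q]] and [Not q]] and [Not not [Not not [Not q]]]]]

Or
Or or And
And or And
And and Not or And
Not and Not or And
q and Not or And
q and s or And
q and s or And and Not
q and s or And and Not and Not
q and s or Not and Not and Not
q and s or q and Not and Not
q and s or q and q and Not
q and s or q and q and not Not
q and s or q and q and not not Not
q and s or q and q and not not q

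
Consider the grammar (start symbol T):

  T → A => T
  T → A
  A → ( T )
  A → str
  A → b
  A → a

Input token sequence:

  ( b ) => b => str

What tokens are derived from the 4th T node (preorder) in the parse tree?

[T [A ( [T [A b]] )] => [T [A b] => [T [A str]]]]

str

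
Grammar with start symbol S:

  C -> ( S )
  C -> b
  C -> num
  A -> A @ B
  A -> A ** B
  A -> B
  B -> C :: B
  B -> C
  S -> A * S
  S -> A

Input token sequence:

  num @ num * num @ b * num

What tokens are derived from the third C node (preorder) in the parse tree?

num

[S [A [A [B [C num]]] @ [B [C num]]] * [S [A [A [B [C num]]] @ [B [C b]]] * [S [A [B [C num]]]]]]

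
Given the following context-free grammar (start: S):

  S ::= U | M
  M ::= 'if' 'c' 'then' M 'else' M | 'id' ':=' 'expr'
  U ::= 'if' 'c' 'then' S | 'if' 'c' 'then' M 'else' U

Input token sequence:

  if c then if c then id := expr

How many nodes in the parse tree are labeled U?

[S [U if c then [S [U if c then [S [M id := expr]]]]]]

2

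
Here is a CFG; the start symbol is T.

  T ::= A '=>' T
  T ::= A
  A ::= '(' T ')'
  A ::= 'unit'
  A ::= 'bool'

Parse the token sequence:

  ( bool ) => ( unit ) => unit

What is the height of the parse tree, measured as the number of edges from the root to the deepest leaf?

5

[T [A ( [T [A bool]] )] => [T [A ( [T [A unit]] )] => [T [A unit]]]]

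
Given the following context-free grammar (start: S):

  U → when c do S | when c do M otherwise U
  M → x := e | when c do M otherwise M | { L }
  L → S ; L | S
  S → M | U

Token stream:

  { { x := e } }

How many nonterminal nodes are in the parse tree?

8

[S [M { [L [S [M { [L [S [M x := e]]] }]]] }]]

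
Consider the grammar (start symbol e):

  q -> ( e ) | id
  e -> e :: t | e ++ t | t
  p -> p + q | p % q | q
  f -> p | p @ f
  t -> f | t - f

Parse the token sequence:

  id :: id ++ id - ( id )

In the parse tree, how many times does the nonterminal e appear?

[e [e [e [t [f [p [q id]]]]] :: [t [f [p [q id]]]]] ++ [t [t [f [p [q id]]]] - [f [p [q ( [e [t [f [p [q id]]]]] )]]]]]

4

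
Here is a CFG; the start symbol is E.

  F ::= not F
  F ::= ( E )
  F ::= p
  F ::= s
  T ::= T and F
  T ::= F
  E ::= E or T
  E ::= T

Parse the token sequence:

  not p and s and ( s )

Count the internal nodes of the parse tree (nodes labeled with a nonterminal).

[E [T [T [T [F not [F p]]] and [F s]] and [F ( [E [T [F s]]] )]]]

11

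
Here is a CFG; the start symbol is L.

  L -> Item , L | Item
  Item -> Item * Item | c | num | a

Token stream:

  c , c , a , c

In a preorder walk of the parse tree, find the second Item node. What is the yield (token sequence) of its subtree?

[L [Item c] , [L [Item c] , [L [Item a] , [L [Item c]]]]]

c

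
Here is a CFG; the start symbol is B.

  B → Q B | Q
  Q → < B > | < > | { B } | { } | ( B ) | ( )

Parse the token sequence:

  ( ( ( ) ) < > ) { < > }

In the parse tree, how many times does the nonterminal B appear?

6

[B [Q ( [B [Q ( [B [Q ( )]] )] [B [Q < >]]] )] [B [Q { [B [Q < >]] }]]]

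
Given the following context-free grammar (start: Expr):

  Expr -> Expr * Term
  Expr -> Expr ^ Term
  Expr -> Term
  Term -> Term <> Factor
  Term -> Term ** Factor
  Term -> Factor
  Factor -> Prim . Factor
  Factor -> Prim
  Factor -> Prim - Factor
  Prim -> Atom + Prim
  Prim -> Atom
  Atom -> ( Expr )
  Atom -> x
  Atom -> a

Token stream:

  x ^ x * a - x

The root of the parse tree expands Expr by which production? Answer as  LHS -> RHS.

Expr -> Expr * Term

[Expr [Expr [Expr [Term [Factor [Prim [Atom x]]]]] ^ [Term [Factor [Prim [Atom x]]]]] * [Term [Factor [Prim [Atom a]] - [Factor [Prim [Atom x]]]]]]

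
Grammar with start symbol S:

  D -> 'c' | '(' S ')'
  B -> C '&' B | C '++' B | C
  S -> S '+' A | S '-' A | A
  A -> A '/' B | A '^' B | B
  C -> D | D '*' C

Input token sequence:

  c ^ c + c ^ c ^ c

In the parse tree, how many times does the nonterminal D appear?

[S [S [A [A [B [C [D c]]]] ^ [B [C [D c]]]]] + [A [A [A [B [C [D c]]]] ^ [B [C [D c]]]] ^ [B [C [D c]]]]]

5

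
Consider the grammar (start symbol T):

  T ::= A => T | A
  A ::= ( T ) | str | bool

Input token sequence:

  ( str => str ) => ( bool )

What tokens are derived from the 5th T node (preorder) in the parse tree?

[T [A ( [T [A str] => [T [A str]]] )] => [T [A ( [T [A bool]] )]]]

bool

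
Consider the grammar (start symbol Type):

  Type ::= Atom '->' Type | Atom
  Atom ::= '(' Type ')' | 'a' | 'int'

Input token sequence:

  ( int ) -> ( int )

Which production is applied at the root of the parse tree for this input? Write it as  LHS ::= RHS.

Type ::= Atom '->' Type

[Type [Atom ( [Type [Atom int]] )] -> [Type [Atom ( [Type [Atom int]] )]]]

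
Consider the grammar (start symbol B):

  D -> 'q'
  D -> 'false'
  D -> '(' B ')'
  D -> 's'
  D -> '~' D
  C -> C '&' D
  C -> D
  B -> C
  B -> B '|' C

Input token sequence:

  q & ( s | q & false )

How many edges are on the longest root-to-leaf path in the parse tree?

7

[B [C [C [D q]] & [D ( [B [B [C [D s]]] | [C [C [D q]] & [D false]]] )]]]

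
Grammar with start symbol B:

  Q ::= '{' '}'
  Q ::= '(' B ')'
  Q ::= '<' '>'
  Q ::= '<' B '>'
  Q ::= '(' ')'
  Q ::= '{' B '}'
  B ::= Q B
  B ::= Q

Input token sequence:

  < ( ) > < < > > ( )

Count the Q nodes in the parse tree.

[B [Q < [B [Q ( )]] >] [B [Q < [B [Q < >]] >] [B [Q ( )]]]]

5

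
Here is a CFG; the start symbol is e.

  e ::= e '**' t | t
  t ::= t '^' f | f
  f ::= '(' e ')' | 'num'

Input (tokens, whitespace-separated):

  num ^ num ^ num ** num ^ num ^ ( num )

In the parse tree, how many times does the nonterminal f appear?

[e [e [t [t [t [f num]] ^ [f num]] ^ [f num]]] ** [t [t [t [f num]] ^ [f num]] ^ [f ( [e [t [f num]]] )]]]

7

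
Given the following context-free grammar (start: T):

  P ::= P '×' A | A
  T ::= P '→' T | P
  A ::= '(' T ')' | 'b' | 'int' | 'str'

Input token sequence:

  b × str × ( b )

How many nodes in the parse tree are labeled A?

4

[T [P [P [P [A b]] × [A str]] × [A ( [T [P [A b]]] )]]]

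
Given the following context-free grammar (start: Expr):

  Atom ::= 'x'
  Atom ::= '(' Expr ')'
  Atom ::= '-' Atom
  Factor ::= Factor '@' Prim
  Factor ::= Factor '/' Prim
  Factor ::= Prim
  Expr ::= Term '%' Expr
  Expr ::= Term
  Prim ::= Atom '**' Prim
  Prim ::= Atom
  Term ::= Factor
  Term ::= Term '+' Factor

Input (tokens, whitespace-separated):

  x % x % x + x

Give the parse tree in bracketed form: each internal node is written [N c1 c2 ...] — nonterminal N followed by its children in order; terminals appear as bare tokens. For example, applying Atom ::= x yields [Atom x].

Expr
Term % Expr
Factor % Expr
Prim % Expr
Atom % Expr
x % Expr
x % Term % Expr
x % Factor % Expr
x % Prim % Expr
x % Atom % Expr
x % x % Expr
x % x % Term
x % x % Term + Factor
x % x % Factor + Factor
x % x % Prim + Factor
x % x % Atom + Factor
x % x % x + Factor
x % x % x + Prim
x % x % x + Atom
x % x % x + x

[Expr [Term [Factor [Prim [Atom x]]]] % [Expr [Term [Factor [Prim [Atom x]]]] % [Expr [Term [Term [Factor [Prim [Atom x]]]] + [Factor [Prim [Atom x]]]]]]]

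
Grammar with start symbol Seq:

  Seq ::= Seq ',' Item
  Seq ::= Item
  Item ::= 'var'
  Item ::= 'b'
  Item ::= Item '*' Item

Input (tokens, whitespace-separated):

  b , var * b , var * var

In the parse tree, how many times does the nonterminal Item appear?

[Seq [Seq [Seq [Item b]] , [Item [Item var] * [Item b]]] , [Item [Item var] * [Item var]]]

7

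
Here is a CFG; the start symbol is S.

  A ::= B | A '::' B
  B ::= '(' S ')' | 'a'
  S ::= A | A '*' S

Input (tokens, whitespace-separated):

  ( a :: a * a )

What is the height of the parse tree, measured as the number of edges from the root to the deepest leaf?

7

[S [A [B ( [S [A [A [B a]] :: [B a]] * [S [A [B a]]]] )]]]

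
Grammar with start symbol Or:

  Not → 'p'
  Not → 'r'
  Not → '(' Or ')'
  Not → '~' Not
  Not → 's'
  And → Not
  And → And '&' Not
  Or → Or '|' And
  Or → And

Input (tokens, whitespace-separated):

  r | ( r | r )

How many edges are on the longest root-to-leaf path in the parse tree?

7

[Or [Or [And [Not r]]] | [And [Not ( [Or [Or [And [Not r]]] | [And [Not r]]] )]]]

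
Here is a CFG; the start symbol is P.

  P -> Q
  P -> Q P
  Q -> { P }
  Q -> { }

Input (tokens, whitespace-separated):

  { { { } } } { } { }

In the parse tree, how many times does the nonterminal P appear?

5

[P [Q { [P [Q { [P [Q { }]] }]] }] [P [Q { }] [P [Q { }]]]]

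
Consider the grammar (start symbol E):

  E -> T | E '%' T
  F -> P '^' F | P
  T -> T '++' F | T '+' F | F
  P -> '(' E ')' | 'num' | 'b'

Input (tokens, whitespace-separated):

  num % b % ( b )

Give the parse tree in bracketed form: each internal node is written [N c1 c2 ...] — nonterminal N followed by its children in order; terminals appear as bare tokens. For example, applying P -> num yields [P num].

[E [E [E [T [F [P num]]]] % [T [F [P b]]]] % [T [F [P ( [E [T [F [P b]]]] )]]]]

E
E % T
E % T % T
T % T % T
F % T % T
P % T % T
num % T % T
num % F % T
num % P % T
num % b % T
num % b % F
num % b % P
num % b % ( E )
num % b % ( T )
num % b % ( F )
num % b % ( P )
num % b % ( b )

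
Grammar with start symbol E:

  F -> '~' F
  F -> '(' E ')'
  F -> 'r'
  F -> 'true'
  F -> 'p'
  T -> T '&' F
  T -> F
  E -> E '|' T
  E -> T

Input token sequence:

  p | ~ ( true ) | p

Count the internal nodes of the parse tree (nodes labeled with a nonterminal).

[E [E [E [T [F p]]] | [T [F ~ [F ( [E [T [F true]]] )]]]] | [T [F p]]]

13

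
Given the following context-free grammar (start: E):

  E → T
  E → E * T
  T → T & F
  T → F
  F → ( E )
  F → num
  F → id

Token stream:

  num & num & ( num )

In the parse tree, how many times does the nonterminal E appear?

[E [T [T [T [F num]] & [F num]] & [F ( [E [T [F num]]] )]]]

2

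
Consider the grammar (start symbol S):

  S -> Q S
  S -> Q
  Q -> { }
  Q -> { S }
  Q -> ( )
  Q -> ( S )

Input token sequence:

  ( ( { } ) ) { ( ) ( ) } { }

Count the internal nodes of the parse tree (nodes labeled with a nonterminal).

[S [Q ( [S [Q ( [S [Q { }]] )]] )] [S [Q { [S [Q ( )] [S [Q ( )]]] }] [S [Q { }]]]]

14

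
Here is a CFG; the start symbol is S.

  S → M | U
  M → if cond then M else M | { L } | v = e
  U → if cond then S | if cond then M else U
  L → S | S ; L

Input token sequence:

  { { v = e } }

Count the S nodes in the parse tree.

3

[S [M { [L [S [M { [L [S [M v = e]]] }]]] }]]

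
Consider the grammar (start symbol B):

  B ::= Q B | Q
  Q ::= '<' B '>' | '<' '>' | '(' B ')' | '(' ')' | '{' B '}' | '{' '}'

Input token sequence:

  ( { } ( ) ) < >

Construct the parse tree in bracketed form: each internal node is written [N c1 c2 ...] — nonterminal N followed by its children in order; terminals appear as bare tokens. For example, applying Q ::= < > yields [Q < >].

B
Q B
( B ) B
( Q B ) B
( { } B ) B
( { } Q ) B
( { } ( ) ) B
( { } ( ) ) Q
( { } ( ) ) < >

[B [Q ( [B [Q { }] [B [Q ( )]]] )] [B [Q < >]]]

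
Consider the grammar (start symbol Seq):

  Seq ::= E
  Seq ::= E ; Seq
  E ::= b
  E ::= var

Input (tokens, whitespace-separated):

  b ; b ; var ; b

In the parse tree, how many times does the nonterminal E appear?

4

[Seq [E b] ; [Seq [E b] ; [Seq [E var] ; [Seq [E b]]]]]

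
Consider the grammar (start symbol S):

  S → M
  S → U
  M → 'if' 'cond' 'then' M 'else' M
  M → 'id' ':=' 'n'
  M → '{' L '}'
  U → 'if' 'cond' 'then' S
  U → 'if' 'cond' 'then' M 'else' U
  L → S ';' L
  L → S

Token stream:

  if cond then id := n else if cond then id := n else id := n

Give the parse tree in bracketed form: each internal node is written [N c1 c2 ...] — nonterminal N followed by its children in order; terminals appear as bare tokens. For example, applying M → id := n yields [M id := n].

S
M
if cond then M else M
if cond then id := n else M
if cond then id := n else if cond then M else M
if cond then id := n else if cond then id := n else M
if cond then id := n else if cond then id := n else id := n

[S [M if cond then [M id := n] else [M if cond then [M id := n] else [M id := n]]]]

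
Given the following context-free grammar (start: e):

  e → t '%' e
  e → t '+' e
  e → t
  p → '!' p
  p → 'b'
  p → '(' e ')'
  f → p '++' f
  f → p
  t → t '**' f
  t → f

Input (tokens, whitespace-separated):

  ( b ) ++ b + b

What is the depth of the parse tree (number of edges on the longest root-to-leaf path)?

8

[e [t [f [p ( [e [t [f [p b]]]] )] ++ [f [p b]]]] + [e [t [f [p b]]]]]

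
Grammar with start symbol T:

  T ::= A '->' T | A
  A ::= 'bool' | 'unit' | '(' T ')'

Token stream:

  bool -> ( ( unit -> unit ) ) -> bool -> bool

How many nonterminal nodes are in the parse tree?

14

[T [A bool] -> [T [A ( [T [A ( [T [A unit] -> [T [A unit]]] )]] )] -> [T [A bool] -> [T [A bool]]]]]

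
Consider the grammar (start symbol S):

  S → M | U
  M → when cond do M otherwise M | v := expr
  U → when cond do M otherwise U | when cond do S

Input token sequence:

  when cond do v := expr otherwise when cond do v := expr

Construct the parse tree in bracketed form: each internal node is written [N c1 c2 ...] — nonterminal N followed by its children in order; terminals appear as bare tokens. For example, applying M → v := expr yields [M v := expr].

[S [U when cond do [M v := expr] otherwise [U when cond do [S [M v := expr]]]]]

S
U
when cond do M otherwise U
when cond do v := expr otherwise U
when cond do v := expr otherwise when cond do S
when cond do v := expr otherwise when cond do M
when cond do v := expr otherwise when cond do v := expr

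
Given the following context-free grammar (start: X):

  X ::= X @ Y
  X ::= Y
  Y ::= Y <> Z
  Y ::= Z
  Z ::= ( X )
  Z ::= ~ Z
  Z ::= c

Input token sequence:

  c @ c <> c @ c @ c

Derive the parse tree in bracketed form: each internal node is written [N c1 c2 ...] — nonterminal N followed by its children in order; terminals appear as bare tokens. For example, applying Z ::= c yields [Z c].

[X [X [X [X [Y [Z c]]] @ [Y [Y [Z c]] <> [Z c]]] @ [Y [Z c]]] @ [Y [Z c]]]

X
X @ Y
X @ Y @ Y
X @ Y @ Y @ Y
Y @ Y @ Y @ Y
Z @ Y @ Y @ Y
c @ Y @ Y @ Y
c @ Y <> Z @ Y @ Y
c @ Z <> Z @ Y @ Y
c @ c <> Z @ Y @ Y
c @ c <> c @ Y @ Y
c @ c <> c @ Z @ Y
c @ c <> c @ c @ Y
c @ c <> c @ c @ Z
c @ c <> c @ c @ c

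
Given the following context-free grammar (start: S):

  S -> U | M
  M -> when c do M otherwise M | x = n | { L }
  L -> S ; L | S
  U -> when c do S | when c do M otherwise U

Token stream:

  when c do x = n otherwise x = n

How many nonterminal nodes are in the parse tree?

[S [M when c do [M x = n] otherwise [M x = n]]]

4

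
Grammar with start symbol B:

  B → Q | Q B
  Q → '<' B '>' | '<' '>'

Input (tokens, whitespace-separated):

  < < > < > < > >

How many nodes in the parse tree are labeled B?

[B [Q < [B [Q < >] [B [Q < >] [B [Q < >]]]] >]]

4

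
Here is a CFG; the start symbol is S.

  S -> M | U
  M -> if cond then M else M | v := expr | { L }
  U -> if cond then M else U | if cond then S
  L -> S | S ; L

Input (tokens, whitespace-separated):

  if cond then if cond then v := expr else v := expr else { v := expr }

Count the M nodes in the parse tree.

6

[S [M if cond then [M if cond then [M v := expr] else [M v := expr]] else [M { [L [S [M v := expr]]] }]]]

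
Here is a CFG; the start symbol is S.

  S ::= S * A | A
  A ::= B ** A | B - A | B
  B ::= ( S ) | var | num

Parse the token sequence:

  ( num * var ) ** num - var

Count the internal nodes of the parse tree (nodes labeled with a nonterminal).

[S [A [B ( [S [S [A [B num]]] * [A [B var]]] )] ** [A [B num] - [A [B var]]]]]

13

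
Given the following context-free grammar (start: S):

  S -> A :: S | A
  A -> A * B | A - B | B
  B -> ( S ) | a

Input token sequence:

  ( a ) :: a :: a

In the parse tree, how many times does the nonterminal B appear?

[S [A [B ( [S [A [B a]]] )]] :: [S [A [B a]] :: [S [A [B a]]]]]

4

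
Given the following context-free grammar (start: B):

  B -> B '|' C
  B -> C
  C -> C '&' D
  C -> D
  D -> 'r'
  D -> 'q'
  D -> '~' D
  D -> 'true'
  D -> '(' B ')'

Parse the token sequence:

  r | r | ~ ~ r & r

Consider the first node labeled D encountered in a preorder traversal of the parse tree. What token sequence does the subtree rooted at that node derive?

[B [B [B [C [D r]]] | [C [D r]]] | [C [C [D ~ [D ~ [D r]]]] & [D r]]]

r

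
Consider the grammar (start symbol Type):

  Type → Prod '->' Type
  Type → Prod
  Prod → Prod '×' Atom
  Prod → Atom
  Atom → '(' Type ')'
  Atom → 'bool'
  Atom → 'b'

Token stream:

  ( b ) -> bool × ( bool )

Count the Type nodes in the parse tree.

[Type [Prod [Atom ( [Type [Prod [Atom b]]] )]] -> [Type [Prod [Prod [Atom bool]] × [Atom ( [Type [Prod [Atom bool]]] )]]]]

4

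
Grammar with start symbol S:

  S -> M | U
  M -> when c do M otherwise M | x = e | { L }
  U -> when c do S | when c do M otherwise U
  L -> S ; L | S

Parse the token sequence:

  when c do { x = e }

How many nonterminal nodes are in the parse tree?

7

[S [U when c do [S [M { [L [S [M x = e]]] }]]]]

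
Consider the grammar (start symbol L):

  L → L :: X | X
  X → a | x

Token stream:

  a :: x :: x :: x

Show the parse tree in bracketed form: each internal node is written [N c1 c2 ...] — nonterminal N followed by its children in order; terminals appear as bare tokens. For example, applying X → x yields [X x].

L
L :: X
L :: X :: X
L :: X :: X :: X
X :: X :: X :: X
a :: X :: X :: X
a :: x :: X :: X
a :: x :: x :: X
a :: x :: x :: x

[L [L [L [L [X a]] :: [X x]] :: [X x]] :: [X x]]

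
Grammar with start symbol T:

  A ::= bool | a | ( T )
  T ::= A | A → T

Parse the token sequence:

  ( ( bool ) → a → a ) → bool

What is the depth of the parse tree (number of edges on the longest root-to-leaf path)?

[T [A ( [T [A ( [T [A bool]] )] → [T [A a] → [T [A a]]]] )] → [T [A bool]]]

6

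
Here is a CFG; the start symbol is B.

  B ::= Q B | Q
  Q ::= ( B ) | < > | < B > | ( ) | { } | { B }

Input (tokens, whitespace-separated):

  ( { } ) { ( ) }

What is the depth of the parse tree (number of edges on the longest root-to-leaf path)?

5

[B [Q ( [B [Q { }]] )] [B [Q { [B [Q ( )]] }]]]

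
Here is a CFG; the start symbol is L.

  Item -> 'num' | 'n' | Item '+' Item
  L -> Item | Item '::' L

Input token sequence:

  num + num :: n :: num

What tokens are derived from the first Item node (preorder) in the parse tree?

[L [Item [Item num] + [Item num]] :: [L [Item n] :: [L [Item num]]]]

num + num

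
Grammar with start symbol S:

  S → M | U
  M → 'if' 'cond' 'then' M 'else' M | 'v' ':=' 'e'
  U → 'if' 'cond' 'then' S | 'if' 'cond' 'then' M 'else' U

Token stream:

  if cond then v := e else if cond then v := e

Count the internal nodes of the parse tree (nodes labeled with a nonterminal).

6

[S [U if cond then [M v := e] else [U if cond then [S [M v := e]]]]]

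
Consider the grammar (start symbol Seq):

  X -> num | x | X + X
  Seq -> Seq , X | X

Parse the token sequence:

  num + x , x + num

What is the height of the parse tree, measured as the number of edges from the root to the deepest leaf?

[Seq [Seq [X [X num] + [X x]]] , [X [X x] + [X num]]]

4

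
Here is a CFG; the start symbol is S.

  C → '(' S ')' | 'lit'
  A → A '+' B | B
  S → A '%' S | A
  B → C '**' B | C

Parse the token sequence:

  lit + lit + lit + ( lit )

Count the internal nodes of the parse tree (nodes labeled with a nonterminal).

[S [A [A [A [A [B [C lit]]] + [B [C lit]]] + [B [C lit]]] + [B [C ( [S [A [B [C lit]]]] )]]]]

17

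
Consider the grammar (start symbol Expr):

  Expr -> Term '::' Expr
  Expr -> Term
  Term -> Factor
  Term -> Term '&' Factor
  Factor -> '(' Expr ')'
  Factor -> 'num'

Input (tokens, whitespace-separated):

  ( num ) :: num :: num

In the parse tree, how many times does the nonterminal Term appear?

[Expr [Term [Factor ( [Expr [Term [Factor num]]] )]] :: [Expr [Term [Factor num]] :: [Expr [Term [Factor num]]]]]

4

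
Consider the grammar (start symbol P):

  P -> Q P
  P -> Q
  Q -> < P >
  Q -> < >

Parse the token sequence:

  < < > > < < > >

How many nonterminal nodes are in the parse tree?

8

[P [Q < [P [Q < >]] >] [P [Q < [P [Q < >]] >]]]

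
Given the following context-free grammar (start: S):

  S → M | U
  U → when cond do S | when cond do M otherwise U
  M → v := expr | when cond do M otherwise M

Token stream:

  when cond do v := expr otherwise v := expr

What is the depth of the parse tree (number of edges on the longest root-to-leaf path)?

3

[S [M when cond do [M v := expr] otherwise [M v := expr]]]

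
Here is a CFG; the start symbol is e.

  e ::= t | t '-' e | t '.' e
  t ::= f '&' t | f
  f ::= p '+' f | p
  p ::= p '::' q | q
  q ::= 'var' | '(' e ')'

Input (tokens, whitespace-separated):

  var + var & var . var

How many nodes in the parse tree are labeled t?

[e [t [f [p [q var]] + [f [p [q var]]]] & [t [f [p [q var]]]]] . [e [t [f [p [q var]]]]]]

3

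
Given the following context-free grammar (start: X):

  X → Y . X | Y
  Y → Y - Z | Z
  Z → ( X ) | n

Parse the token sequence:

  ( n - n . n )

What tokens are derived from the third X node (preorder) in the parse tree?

n

[X [Y [Z ( [X [Y [Y [Z n]] - [Z n]] . [X [Y [Z n]]]] )]]]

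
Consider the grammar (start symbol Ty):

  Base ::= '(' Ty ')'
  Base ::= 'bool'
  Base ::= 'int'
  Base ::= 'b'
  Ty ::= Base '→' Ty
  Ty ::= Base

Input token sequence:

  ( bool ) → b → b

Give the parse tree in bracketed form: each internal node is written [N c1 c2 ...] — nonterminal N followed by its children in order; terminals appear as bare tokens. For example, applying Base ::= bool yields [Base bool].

Ty
Base → Ty
( Ty ) → Ty
( Base ) → Ty
( bool ) → Ty
( bool ) → Base → Ty
( bool ) → b → Ty
( bool ) → b → Base
( bool ) → b → b

[Ty [Base ( [Ty [Base bool]] )] → [Ty [Base b] → [Ty [Base b]]]]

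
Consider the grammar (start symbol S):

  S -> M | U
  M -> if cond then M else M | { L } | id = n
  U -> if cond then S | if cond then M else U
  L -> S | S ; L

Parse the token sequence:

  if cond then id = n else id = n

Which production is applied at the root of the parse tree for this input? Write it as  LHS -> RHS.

S -> M

[S [M if cond then [M id = n] else [M id = n]]]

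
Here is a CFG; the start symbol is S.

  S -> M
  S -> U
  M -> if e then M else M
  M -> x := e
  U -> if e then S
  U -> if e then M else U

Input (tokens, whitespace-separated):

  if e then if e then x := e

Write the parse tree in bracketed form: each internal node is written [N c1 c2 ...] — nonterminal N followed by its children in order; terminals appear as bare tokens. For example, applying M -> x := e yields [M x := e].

[S [U if e then [S [U if e then [S [M x := e]]]]]]

S
U
if e then S
if e then U
if e then if e then S
if e then if e then M
if e then if e then x := e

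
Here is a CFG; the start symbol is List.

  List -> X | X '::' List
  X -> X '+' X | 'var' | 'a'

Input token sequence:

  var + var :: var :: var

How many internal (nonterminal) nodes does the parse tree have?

8

[List [X [X var] + [X var]] :: [List [X var] :: [List [X var]]]]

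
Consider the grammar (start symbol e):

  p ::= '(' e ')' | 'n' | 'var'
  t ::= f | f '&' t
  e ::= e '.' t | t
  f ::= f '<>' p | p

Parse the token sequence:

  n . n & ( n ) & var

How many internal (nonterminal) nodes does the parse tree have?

[e [e [t [f [p n]]]] . [t [f [p n]] & [t [f [p ( [e [t [f [p n]]]] )]] & [t [f [p var]]]]]]

18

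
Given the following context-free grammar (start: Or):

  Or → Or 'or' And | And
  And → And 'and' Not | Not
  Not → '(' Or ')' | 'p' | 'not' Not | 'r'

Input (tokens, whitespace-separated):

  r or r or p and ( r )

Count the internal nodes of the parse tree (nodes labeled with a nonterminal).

14

[Or [Or [Or [And [Not r]]] or [And [Not r]]] or [And [And [Not p]] and [Not ( [Or [And [Not r]]] )]]]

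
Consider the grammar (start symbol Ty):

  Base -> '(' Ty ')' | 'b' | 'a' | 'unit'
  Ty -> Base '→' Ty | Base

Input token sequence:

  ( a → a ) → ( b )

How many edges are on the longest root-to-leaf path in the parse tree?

[Ty [Base ( [Ty [Base a] → [Ty [Base a]]] )] → [Ty [Base ( [Ty [Base b]] )]]]

5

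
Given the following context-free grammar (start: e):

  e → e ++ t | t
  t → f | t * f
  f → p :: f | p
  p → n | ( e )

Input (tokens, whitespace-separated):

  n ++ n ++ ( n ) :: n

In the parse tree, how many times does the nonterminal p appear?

5

[e [e [e [t [f [p n]]]] ++ [t [f [p n]]]] ++ [t [f [p ( [e [t [f [p n]]]] )] :: [f [p n]]]]]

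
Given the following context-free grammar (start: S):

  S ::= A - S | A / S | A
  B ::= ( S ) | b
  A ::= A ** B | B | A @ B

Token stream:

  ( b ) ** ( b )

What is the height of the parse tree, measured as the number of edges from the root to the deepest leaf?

7

[S [A [A [B ( [S [A [B b]]] )]] ** [B ( [S [A [B b]]] )]]]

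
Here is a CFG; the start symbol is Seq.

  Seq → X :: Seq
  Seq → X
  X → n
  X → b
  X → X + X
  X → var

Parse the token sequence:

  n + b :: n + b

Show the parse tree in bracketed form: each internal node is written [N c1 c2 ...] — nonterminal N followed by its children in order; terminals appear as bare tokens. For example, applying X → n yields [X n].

Seq
X :: Seq
X + X :: Seq
n + X :: Seq
n + b :: Seq
n + b :: X
n + b :: X + X
n + b :: n + X
n + b :: n + b

[Seq [X [X n] + [X b]] :: [Seq [X [X n] + [X b]]]]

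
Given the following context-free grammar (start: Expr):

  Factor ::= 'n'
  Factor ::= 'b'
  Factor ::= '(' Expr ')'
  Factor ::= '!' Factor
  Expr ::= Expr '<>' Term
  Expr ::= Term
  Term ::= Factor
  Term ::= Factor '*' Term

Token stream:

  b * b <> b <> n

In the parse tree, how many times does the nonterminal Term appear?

[Expr [Expr [Expr [Term [Factor b] * [Term [Factor b]]]] <> [Term [Factor b]]] <> [Term [Factor n]]]

4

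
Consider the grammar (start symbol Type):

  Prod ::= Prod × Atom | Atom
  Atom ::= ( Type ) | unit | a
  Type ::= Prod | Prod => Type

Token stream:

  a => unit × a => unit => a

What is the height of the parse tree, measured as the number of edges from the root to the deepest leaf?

6

[Type [Prod [Atom a]] => [Type [Prod [Prod [Atom unit]] × [Atom a]] => [Type [Prod [Atom unit]] => [Type [Prod [Atom a]]]]]]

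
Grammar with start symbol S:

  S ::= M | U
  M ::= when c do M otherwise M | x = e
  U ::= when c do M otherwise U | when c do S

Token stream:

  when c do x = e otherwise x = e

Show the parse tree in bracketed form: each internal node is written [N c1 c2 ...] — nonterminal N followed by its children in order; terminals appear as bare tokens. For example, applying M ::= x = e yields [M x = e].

[S [M when c do [M x = e] otherwise [M x = e]]]

S
M
when c do M otherwise M
when c do x = e otherwise M
when c do x = e otherwise x = e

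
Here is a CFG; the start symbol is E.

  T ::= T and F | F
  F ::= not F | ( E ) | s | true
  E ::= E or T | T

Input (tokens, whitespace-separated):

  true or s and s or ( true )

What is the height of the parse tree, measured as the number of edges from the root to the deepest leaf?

6

[E [E [E [T [F true]]] or [T [T [F s]] and [F s]]] or [T [F ( [E [T [F true]]] )]]]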